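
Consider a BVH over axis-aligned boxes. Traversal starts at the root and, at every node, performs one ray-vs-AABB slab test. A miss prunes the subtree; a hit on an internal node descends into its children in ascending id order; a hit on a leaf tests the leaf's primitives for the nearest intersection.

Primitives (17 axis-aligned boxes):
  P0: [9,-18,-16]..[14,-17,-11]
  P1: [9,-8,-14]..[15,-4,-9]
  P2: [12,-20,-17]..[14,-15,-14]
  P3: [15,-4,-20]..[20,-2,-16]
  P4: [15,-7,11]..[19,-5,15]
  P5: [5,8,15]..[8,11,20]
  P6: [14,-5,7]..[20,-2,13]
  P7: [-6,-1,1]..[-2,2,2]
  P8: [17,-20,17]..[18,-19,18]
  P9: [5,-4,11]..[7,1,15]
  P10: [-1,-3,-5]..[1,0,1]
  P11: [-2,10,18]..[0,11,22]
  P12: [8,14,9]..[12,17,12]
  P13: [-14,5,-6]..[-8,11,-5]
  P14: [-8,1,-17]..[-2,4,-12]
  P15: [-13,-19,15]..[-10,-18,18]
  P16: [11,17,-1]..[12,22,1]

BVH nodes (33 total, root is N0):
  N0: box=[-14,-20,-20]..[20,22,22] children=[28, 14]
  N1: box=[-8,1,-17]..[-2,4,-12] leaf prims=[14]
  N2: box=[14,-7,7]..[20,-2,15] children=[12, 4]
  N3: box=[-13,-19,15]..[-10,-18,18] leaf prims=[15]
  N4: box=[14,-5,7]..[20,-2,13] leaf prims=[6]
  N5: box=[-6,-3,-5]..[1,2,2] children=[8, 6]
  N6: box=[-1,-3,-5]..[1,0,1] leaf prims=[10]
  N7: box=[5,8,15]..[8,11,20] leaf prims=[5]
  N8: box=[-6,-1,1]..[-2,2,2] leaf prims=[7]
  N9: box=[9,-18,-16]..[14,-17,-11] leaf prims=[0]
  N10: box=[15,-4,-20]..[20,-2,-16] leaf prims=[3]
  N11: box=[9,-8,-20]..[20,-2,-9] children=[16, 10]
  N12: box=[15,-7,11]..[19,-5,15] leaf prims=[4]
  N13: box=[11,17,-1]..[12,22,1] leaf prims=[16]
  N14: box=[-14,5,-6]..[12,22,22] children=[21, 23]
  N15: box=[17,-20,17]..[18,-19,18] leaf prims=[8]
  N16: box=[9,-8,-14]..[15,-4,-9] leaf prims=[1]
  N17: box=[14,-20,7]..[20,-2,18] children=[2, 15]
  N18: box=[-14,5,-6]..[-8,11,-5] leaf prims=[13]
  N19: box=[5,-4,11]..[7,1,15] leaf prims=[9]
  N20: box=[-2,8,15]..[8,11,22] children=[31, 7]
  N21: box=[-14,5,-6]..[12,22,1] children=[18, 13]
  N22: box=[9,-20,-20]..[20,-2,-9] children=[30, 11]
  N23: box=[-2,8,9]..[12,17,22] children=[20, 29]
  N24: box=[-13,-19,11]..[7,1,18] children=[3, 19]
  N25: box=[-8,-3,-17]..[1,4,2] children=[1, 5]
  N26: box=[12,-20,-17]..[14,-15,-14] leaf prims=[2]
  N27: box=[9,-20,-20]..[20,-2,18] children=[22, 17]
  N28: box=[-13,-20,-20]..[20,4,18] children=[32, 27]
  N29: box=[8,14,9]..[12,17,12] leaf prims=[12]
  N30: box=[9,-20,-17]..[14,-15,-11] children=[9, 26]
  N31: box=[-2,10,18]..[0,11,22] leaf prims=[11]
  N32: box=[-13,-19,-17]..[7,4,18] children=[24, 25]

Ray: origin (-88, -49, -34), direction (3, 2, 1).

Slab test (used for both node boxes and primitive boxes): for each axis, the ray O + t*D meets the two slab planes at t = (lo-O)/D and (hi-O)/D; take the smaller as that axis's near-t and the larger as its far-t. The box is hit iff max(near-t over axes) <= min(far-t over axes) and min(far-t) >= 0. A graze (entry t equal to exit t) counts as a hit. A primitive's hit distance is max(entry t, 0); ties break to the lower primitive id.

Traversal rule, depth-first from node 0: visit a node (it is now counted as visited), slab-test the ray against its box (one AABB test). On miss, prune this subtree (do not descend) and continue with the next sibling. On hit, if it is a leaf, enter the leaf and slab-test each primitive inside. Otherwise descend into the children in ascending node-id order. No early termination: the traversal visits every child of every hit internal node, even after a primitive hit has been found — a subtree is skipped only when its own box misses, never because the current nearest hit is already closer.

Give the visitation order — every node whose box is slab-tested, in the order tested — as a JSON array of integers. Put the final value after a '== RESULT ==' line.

Traverse from the root:
N0 x:[74/3,36] y:[29/2,71/2] z:[14,56] -> hit [74/3,71/2], descend [14, 28]
  N14 x:[74/3,100/3] y:[27,71/2] z:[28,56] -> hit [28,100/3], descend [21, 23]
    N21 x:[74/3,100/3] y:[27,71/2] z:[28,35] -> hit [28,100/3], descend [13, 18]
      N13 x:[33,100/3] y:[33,71/2] z:[33,35] -> hit [33,100/3] leaf, test {P16@t=33}
      N18 x:[74/3,80/3] y:[27,30] z:[28,29] -> miss, prune
    N23 x:[86/3,100/3] y:[57/2,33] z:[43,56] -> miss, prune
  N28 x:[25,36] y:[29/2,53/2] z:[14,52] -> hit [25,53/2], descend [27, 32]
    N27 x:[97/3,36] y:[29/2,47/2] z:[14,52] -> miss, prune
    N32 x:[25,95/3] y:[15,53/2] z:[17,52] -> hit [25,53/2], descend [24, 25]
      N24 x:[25,95/3] y:[15,25] z:[45,52] -> miss, prune
      N25 x:[80/3,89/3] y:[23,53/2] z:[17,36] -> miss, prune

Visited [0, 14, 21, 13, 18, 23, 28, 27, 32, 24, 25]. Tests: 11 box, 1 leaf. Nearest: P16.

== RESULT ==
[0, 14, 21, 13, 18, 23, 28, 27, 32, 24, 25]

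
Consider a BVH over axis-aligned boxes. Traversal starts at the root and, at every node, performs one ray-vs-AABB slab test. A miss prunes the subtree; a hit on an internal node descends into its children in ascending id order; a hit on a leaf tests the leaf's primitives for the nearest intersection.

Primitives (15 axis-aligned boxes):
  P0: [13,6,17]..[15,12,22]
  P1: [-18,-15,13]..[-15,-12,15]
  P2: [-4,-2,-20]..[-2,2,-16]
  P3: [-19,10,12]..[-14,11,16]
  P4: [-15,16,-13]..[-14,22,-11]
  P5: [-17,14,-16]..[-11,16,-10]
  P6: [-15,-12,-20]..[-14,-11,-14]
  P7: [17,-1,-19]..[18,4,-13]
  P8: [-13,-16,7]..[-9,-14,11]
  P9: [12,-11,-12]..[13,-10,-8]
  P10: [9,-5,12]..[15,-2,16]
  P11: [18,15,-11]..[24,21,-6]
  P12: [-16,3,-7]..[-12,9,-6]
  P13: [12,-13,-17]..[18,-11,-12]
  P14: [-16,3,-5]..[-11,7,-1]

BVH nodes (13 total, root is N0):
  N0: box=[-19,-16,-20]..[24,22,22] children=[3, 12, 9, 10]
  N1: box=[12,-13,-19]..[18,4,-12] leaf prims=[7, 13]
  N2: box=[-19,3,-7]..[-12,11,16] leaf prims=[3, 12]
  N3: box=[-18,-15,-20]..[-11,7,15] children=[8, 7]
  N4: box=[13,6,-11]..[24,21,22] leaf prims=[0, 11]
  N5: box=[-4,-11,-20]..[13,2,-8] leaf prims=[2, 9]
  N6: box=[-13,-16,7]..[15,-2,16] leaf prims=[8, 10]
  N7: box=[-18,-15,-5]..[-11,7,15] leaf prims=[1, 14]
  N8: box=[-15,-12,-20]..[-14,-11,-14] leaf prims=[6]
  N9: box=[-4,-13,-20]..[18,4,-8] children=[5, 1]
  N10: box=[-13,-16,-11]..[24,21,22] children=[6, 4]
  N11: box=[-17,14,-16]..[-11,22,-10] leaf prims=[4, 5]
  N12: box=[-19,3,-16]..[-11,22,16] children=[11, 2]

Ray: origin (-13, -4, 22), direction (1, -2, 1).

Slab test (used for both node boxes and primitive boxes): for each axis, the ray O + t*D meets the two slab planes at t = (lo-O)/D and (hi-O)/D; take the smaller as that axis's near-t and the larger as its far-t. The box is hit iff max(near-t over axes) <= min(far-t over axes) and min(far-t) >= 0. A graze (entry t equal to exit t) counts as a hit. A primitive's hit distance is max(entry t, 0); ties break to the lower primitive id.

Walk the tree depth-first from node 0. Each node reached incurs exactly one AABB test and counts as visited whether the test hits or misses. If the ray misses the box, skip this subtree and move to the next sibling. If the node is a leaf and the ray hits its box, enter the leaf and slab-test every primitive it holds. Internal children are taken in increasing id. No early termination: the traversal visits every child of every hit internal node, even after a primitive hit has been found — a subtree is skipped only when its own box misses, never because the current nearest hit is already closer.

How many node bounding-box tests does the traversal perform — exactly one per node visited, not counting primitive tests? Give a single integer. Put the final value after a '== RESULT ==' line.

Traverse from the root:
N0 x:[-6,37] y:[-13,6] z:[-42,0] -> hit [-6,0], descend [3, 9, 10, 12]
  N3 x:[-5,2] y:[-11/2,11/2] z:[-42,-7] -> miss, prune
  N9 x:[9,31] y:[-4,9/2] z:[-42,-30] -> miss, prune
  N10 x:[0,37] y:[-25/2,6] z:[-33,0] -> hit [0,0], descend [4, 6]
    N4 x:[26,37] y:[-25/2,-5] z:[-33,0] -> miss, prune
    N6 x:[0,28] y:[-1,6] z:[-15,-6] -> miss, prune
  N12 x:[-6,2] y:[-13,-7/2] z:[-38,-6] -> miss, prune

order=[0, 3, 9, 10, 4, 6, 12]  |boxes|=7  |leaves|=0  hit=miss

== RESULT ==
7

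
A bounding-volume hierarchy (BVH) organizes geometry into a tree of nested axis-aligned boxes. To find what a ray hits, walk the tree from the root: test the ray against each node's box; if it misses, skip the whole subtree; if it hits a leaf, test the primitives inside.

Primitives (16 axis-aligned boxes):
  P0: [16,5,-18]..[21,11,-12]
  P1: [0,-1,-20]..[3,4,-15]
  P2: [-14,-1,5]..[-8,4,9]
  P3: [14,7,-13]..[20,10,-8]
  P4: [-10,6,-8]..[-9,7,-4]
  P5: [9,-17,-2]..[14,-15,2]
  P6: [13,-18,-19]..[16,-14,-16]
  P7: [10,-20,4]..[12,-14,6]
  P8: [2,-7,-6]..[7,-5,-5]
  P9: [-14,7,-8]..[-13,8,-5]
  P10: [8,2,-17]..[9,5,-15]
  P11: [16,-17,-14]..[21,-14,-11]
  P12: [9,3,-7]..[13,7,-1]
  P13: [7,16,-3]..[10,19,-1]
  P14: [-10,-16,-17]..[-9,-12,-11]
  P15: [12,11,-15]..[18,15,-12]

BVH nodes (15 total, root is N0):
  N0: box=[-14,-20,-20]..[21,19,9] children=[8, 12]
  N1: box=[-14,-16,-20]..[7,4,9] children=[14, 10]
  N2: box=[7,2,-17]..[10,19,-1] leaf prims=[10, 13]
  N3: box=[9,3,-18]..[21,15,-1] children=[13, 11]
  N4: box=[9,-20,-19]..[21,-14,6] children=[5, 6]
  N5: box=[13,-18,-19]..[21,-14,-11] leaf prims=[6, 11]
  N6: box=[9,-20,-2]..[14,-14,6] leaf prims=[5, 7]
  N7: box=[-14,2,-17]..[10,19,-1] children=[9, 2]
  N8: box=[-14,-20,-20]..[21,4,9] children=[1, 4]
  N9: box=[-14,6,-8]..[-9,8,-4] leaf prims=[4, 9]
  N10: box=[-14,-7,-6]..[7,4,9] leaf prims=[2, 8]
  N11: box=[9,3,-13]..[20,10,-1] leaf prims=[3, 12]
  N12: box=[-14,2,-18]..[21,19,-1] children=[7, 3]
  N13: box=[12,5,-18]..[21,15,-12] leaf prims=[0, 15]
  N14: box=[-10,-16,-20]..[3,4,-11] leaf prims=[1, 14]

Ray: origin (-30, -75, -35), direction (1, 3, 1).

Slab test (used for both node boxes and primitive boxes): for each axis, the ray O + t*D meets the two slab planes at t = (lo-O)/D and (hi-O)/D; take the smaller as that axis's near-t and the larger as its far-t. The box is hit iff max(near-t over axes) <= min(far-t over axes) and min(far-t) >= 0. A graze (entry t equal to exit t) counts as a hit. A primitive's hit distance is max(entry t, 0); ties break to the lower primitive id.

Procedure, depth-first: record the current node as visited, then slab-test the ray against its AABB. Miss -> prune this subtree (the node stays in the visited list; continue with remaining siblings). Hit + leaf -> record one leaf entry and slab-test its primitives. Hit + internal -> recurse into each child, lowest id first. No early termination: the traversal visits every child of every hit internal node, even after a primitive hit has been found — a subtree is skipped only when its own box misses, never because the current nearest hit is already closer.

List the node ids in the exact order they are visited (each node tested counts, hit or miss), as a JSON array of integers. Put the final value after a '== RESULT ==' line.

Traverse from the root:
N0 x:[16,51] y:[55/3,94/3] z:[15,44] -> hit [55/3,94/3], descend [8, 12]
  N8 x:[16,51] y:[55/3,79/3] z:[15,44] -> hit [55/3,79/3], descend [1, 4]
    N1 x:[16,37] y:[59/3,79/3] z:[15,44] -> hit [59/3,79/3], descend [10, 14]
      N10 x:[16,37] y:[68/3,79/3] z:[29,44] -> miss, prune
      N14 x:[20,33] y:[59/3,79/3] z:[15,24] -> hit [20,24] leaf, test {P1(miss), P14@t=20}
    N4 x:[39,51] y:[55/3,61/3] z:[16,41] -> miss, prune
  N12 x:[16,51] y:[77/3,94/3] z:[17,34] -> hit [77/3,94/3], descend [3, 7]
    N3 x:[39,51] y:[26,30] z:[17,34] -> miss, prune
    N7 x:[16,40] y:[77/3,94/3] z:[18,34] -> hit [77/3,94/3], descend [2, 9]
      N2 x:[37,40] y:[77/3,94/3] z:[18,34] -> miss, prune
      N9 x:[16,21] y:[27,83/3] z:[27,31] -> miss, prune

Visited [0, 8, 1, 10, 14, 4, 12, 3, 7, 2, 9]. Tests: 11 box, 1 leaf. Nearest: P14.

== RESULT ==
[0, 8, 1, 10, 14, 4, 12, 3, 7, 2, 9]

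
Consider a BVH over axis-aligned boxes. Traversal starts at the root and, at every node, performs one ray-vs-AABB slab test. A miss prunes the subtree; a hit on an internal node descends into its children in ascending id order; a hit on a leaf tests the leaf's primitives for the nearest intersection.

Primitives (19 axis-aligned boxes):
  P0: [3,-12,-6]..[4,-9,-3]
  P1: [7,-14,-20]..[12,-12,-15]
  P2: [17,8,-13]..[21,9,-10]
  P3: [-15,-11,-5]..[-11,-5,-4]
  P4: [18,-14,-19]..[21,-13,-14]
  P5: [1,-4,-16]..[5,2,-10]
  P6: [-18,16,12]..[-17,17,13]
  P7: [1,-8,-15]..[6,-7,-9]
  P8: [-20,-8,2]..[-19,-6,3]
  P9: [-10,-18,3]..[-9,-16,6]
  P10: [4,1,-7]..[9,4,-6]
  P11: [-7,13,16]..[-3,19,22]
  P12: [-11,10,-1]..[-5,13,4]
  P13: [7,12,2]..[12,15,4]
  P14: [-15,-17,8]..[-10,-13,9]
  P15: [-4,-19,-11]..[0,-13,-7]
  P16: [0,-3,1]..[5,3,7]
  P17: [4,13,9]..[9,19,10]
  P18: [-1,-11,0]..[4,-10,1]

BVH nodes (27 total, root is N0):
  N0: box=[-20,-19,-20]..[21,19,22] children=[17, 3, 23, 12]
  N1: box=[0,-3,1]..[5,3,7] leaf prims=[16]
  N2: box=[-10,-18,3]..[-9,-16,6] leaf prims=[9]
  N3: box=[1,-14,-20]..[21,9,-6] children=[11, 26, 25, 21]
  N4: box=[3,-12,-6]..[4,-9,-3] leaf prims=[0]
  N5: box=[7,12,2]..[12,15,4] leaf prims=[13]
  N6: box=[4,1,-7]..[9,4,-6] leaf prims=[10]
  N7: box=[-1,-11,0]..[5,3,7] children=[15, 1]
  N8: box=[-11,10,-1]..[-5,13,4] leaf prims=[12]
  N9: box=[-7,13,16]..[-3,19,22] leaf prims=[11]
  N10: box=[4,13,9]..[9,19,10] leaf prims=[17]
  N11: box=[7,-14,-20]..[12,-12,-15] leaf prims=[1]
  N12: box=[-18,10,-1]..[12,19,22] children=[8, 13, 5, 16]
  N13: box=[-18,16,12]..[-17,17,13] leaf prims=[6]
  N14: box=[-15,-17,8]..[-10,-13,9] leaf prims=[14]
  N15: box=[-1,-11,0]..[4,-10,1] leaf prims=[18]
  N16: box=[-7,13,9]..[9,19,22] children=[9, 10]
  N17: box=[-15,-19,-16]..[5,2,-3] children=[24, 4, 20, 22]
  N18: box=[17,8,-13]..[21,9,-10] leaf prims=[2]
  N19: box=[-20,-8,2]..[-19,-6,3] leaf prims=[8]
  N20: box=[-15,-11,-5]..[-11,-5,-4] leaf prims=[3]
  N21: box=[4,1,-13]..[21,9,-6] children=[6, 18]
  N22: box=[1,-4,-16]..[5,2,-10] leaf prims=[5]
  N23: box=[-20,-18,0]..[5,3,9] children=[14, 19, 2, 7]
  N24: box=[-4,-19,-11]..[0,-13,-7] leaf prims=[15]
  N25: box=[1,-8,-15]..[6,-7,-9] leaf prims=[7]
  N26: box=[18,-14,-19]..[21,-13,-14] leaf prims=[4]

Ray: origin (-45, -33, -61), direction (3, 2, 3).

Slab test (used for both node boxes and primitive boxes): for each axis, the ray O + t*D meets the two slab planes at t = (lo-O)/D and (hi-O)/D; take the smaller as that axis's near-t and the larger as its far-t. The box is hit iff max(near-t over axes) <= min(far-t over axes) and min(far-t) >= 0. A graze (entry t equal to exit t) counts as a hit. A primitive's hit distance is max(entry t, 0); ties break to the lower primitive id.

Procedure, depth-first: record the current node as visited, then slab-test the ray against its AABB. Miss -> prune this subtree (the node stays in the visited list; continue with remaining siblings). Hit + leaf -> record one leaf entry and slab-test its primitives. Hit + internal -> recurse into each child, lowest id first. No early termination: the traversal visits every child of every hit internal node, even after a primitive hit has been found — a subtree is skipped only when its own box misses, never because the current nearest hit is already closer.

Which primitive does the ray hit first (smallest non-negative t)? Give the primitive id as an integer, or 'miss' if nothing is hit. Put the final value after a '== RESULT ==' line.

Walk:
N0 x:[25/3,22] y:[7,26] z:[41/3,83/3] -> hit [41/3,22], descend [3, 12, 17, 23]
  N3 x:[46/3,22] y:[19/2,21] z:[41/3,55/3] -> hit [46/3,55/3], descend [11, 21, 25, 26]
    N11 x:[52/3,19] y:[19/2,21/2] z:[41/3,46/3] -> miss, prune
    N21 x:[49/3,22] y:[17,21] z:[16,55/3] -> hit [17,55/3], descend [6, 18]
      N6 x:[49/3,18] y:[17,37/2] z:[18,55/3] -> hit [18,18] leaf, test {P10@t=18}
      N18 x:[62/3,22] y:[41/2,21] z:[16,17] -> miss, prune
    N25 x:[46/3,17] y:[25/2,13] z:[46/3,52/3] -> miss, prune
    N26 x:[21,22] y:[19/2,10] z:[14,47/3] -> miss, prune
  N12 x:[9,19] y:[43/2,26] z:[20,83/3] -> miss, prune
  N17 x:[10,50/3] y:[7,35/2] z:[15,58/3] -> hit [15,50/3], descend [4, 20, 22, 24]
    N4 x:[16,49/3] y:[21/2,12] z:[55/3,58/3] -> miss, prune
    N20 x:[10,34/3] y:[11,14] z:[56/3,19] -> miss, prune
    N22 x:[46/3,50/3] y:[29/2,35/2] z:[15,17] -> hit [46/3,50/3] leaf, test {P5@t=46/3}
    N24 x:[41/3,15] y:[7,10] z:[50/3,18] -> miss, prune
  N23 x:[25/3,50/3] y:[15/2,18] z:[61/3,70/3] -> miss, prune

15 AABB tests over nodes [0, 3, 11, 21, 6, 18, 25, 26, 12, 17, 4, 20, 22, 24, 23]; 2 leaves entered; closest P5.

== RESULT ==
5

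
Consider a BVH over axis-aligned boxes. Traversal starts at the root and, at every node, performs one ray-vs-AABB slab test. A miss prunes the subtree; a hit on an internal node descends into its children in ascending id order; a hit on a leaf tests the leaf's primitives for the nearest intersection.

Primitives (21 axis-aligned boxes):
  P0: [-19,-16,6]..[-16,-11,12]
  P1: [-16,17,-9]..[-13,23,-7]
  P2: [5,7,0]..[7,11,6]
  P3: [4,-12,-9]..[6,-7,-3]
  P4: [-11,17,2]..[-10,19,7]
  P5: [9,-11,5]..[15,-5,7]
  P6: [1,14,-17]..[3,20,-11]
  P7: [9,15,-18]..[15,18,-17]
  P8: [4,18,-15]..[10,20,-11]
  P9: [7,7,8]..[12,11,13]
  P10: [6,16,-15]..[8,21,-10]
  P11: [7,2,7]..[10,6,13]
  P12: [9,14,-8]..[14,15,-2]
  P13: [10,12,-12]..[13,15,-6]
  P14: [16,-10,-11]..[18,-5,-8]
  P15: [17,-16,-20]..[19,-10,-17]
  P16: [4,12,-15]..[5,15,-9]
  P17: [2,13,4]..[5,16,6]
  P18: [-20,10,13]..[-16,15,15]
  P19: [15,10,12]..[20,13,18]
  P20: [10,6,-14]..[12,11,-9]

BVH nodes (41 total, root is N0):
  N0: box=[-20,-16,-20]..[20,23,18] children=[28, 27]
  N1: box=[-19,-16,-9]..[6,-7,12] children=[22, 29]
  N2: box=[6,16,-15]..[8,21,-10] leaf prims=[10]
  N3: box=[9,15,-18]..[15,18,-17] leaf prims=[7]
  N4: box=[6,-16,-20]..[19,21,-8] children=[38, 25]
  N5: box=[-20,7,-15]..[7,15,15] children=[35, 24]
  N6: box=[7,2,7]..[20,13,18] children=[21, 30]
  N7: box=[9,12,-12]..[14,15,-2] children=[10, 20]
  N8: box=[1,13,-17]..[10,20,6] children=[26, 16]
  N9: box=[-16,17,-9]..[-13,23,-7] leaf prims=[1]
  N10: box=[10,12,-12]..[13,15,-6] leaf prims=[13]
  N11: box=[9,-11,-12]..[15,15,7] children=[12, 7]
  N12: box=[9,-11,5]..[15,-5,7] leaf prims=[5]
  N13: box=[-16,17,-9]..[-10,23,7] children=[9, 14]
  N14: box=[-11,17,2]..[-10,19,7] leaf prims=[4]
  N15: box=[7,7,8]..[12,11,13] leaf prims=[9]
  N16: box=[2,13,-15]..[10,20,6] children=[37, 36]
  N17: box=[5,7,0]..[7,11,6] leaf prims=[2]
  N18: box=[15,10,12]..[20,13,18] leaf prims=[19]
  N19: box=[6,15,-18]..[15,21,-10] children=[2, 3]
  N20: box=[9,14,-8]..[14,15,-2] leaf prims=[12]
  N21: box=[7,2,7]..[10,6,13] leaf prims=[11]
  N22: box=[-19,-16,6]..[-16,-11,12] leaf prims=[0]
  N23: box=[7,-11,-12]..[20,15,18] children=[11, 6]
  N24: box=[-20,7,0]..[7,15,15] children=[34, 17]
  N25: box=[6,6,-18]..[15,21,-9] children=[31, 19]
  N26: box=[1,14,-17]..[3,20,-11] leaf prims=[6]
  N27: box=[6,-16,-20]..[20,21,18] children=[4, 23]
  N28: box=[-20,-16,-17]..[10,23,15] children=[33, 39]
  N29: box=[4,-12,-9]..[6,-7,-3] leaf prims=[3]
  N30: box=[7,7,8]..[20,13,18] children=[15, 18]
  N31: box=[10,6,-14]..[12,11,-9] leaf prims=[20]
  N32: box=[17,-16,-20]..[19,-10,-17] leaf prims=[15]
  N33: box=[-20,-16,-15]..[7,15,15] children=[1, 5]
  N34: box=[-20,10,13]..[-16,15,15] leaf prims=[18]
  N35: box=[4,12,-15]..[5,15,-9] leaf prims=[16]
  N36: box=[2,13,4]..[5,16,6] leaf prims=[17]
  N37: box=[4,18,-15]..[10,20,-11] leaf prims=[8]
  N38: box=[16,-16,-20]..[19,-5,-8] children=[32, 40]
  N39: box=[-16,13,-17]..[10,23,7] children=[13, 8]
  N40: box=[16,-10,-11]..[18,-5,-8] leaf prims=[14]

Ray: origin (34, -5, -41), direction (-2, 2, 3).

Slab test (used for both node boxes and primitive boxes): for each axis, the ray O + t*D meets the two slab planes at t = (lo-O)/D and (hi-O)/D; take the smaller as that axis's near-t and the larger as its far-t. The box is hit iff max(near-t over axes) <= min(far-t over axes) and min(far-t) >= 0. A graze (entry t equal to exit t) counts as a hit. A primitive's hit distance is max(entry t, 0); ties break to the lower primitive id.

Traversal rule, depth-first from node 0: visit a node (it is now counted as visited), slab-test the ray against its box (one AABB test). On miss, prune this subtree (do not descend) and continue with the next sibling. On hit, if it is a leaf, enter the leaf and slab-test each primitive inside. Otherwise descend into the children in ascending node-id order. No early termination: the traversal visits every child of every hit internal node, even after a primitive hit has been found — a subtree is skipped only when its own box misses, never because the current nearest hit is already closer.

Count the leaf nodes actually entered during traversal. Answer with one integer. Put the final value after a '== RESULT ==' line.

Traverse from the root:
N0 x:[7,27] y:[-11/2,14] z:[7,59/3] -> hit [7,14], descend [27, 28]
  N27 x:[7,14] y:[-11/2,13] z:[7,59/3] -> hit [7,13], descend [4, 23]
    N4 x:[15/2,14] y:[-11/2,13] z:[7,11] -> hit [15/2,11], descend [25, 38]
      N25 x:[19/2,14] y:[11/2,13] z:[23/3,32/3] -> hit [19/2,32/3], descend [19, 31]
        N19 x:[19/2,14] y:[10,13] z:[23/3,31/3] -> hit [10,31/3], descend [2, 3]
          N2 x:[13,14] y:[21/2,13] z:[26/3,31/3] -> miss, prune
          N3 x:[19/2,25/2] y:[10,23/2] z:[23/3,8] -> miss, prune
        N31 x:[11,12] y:[11/2,8] z:[9,32/3] -> miss, prune
      N38 x:[15/2,9] y:[-11/2,0] z:[7,11] -> miss, prune
    N23 x:[7,27/2] y:[-3,10] z:[29/3,59/3] -> hit [29/3,10], descend [6, 11]
      N6 x:[7,27/2] y:[7/2,9] z:[16,59/3] -> miss, prune
      N11 x:[19/2,25/2] y:[-3,10] z:[29/3,16] -> hit [29/3,10], descend [7, 12]
        N7 x:[10,25/2] y:[17/2,10] z:[29/3,13] -> hit [10,10], descend [10, 20]
          N10 x:[21/2,12] y:[17/2,10] z:[29/3,35/3] -> miss, prune
          N20 x:[10,25/2] y:[19/2,10] z:[11,13] -> miss, prune
        N12 x:[19/2,25/2] y:[-3,0] z:[46/3,16] -> miss, prune
  N28 x:[12,27] y:[-11/2,14] z:[8,56/3] -> hit [12,14], descend [33, 39]
    N33 x:[27/2,27] y:[-11/2,10] z:[26/3,56/3] -> miss, prune
    N39 x:[12,25] y:[9,14] z:[8,16] -> hit [12,14], descend [8, 13]
      N8 x:[12,33/2] y:[9,25/2] z:[8,47/3] -> hit [12,25/2], descend [16, 26]
        N16 x:[12,16] y:[9,25/2] z:[26/3,47/3] -> hit [12,25/2], descend [36, 37]
          N36 x:[29/2,16] y:[9,21/2] z:[15,47/3] -> miss, prune
          N37 x:[12,15] y:[23/2,25/2] z:[26/3,10] -> miss, prune
        N26 x:[31/2,33/2] y:[19/2,25/2] z:[8,10] -> miss, prune
      N13 x:[22,25] y:[11,14] z:[32/3,16] -> miss, prune

order=[0, 27, 4, 25, 19, 2, 3, 31, 38, 23, 6, 11, 7, 10, 20, 12, 28, 33, 39, 8, 16, 36, 37, 26, 13]  |boxes|=25  |leaves|=0  hit=miss

== RESULT ==
0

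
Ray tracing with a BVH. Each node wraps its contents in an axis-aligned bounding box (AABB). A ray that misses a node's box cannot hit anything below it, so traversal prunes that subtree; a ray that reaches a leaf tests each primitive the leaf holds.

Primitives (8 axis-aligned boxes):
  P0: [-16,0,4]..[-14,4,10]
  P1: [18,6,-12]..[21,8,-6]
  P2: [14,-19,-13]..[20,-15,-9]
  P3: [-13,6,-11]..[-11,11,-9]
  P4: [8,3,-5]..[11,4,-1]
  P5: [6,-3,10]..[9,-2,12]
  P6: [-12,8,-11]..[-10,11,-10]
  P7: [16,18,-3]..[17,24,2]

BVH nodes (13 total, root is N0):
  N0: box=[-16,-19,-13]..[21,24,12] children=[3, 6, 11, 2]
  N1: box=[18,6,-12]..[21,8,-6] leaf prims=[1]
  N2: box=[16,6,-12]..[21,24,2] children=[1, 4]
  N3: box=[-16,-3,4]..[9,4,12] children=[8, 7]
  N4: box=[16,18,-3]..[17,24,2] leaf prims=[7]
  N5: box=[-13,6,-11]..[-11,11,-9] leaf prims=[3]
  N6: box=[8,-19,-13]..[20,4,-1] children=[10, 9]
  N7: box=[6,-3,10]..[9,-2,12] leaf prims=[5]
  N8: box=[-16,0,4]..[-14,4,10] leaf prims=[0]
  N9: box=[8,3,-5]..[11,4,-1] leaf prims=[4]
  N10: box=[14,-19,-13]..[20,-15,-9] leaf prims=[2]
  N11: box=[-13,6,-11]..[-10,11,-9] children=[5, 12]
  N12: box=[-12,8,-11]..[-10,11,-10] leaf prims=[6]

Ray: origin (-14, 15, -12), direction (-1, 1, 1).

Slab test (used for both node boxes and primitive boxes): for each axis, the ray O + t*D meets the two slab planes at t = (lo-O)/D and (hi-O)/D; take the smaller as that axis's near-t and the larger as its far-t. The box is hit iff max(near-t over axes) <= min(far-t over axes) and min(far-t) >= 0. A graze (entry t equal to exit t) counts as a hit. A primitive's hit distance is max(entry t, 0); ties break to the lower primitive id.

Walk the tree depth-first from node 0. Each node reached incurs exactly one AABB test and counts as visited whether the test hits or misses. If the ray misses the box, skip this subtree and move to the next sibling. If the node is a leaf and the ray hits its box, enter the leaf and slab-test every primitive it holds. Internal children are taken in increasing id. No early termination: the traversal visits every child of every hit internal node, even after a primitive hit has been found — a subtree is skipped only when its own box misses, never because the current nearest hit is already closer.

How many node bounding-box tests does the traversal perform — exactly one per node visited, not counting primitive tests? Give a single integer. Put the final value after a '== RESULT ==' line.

Traverse from the root:
N0 x:[-35,2] y:[-34,9] z:[-1,24] -> hit [-1,2], descend [2, 3, 6, 11]
  N2 x:[-35,-30] y:[-9,9] z:[0,14] -> miss, prune
  N3 x:[-23,2] y:[-18,-11] z:[16,24] -> miss, prune
  N6 x:[-34,-22] y:[-34,-11] z:[-1,11] -> miss, prune
  N11 x:[-4,-1] y:[-9,-4] z:[1,3] -> miss, prune

Summary -> nodes [0, 2, 3, 6, 11]; box-tests=5; leaf-entries=0; first=miss

== RESULT ==
5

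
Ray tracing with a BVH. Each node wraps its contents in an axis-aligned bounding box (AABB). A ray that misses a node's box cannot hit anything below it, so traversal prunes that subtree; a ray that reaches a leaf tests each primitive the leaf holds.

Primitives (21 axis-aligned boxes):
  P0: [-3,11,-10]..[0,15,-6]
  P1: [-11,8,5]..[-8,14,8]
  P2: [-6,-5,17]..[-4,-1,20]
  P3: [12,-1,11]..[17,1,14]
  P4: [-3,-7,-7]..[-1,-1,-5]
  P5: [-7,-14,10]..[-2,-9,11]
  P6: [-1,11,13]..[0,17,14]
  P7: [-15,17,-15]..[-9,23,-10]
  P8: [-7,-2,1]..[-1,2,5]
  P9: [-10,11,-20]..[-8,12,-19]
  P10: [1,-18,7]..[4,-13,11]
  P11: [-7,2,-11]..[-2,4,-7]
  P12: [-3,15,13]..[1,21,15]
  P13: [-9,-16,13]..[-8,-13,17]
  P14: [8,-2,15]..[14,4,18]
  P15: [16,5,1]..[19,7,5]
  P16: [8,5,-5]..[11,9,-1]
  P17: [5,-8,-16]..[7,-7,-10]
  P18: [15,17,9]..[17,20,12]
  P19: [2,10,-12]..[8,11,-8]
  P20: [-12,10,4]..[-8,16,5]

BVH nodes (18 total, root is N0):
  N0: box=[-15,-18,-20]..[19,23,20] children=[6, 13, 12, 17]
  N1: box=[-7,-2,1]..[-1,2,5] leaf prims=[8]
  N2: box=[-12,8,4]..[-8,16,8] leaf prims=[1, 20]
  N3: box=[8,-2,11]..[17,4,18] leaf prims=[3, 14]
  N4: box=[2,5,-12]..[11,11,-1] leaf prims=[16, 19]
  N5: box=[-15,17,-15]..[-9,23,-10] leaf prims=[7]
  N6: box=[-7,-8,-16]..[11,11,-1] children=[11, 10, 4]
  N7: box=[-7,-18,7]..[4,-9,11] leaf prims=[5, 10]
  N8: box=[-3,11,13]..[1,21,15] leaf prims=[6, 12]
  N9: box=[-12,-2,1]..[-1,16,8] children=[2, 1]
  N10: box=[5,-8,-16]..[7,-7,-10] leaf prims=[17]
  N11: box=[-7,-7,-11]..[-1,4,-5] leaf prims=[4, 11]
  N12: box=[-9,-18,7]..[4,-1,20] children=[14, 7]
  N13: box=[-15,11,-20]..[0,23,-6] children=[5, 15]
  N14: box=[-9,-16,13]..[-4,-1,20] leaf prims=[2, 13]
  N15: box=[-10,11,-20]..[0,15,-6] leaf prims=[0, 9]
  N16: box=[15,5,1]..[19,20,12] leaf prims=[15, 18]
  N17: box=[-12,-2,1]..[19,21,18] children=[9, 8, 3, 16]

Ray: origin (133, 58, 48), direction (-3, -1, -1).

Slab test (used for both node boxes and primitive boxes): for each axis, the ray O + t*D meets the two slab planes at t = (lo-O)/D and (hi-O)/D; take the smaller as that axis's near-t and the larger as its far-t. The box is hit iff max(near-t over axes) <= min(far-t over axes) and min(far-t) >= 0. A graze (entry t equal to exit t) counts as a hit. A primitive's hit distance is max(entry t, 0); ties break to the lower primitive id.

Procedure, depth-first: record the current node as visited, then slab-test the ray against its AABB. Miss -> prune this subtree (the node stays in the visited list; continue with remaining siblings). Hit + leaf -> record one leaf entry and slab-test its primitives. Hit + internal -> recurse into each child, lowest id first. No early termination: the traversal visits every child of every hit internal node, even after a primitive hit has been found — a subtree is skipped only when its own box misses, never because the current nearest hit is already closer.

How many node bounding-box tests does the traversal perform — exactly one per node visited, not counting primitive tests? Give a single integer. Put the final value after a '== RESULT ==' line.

Traverse from the root:
N0 x:[38,148/3] y:[35,76] z:[28,68] -> hit [38,148/3], descend [6, 12, 13, 17]
  N6 x:[122/3,140/3] y:[47,66] z:[49,64] -> miss, prune
  N12 x:[43,142/3] y:[59,76] z:[28,41] -> miss, prune
  N13 x:[133/3,148/3] y:[35,47] z:[54,68] -> miss, prune
  N17 x:[38,145/3] y:[37,60] z:[30,47] -> hit [38,47], descend [3, 8, 9, 16]
    N3 x:[116/3,125/3] y:[54,60] z:[30,37] -> miss, prune
    N8 x:[44,136/3] y:[37,47] z:[33,35] -> miss, prune
    N9 x:[134/3,145/3] y:[42,60] z:[40,47] -> hit [134/3,47], descend [1, 2]
      N1 x:[134/3,140/3] y:[56,60] z:[43,47] -> miss, prune
      N2 x:[47,145/3] y:[42,50] z:[40,44] -> miss, prune
    N16 x:[38,118/3] y:[38,53] z:[36,47] -> hit [38,118/3] leaf, test {P15(miss), P18@t=116/3}

Summary -> nodes [0, 6, 12, 13, 17, 3, 8, 9, 1, 2, 16]; box-tests=11; leaf-entries=1; first=P18

== RESULT ==
11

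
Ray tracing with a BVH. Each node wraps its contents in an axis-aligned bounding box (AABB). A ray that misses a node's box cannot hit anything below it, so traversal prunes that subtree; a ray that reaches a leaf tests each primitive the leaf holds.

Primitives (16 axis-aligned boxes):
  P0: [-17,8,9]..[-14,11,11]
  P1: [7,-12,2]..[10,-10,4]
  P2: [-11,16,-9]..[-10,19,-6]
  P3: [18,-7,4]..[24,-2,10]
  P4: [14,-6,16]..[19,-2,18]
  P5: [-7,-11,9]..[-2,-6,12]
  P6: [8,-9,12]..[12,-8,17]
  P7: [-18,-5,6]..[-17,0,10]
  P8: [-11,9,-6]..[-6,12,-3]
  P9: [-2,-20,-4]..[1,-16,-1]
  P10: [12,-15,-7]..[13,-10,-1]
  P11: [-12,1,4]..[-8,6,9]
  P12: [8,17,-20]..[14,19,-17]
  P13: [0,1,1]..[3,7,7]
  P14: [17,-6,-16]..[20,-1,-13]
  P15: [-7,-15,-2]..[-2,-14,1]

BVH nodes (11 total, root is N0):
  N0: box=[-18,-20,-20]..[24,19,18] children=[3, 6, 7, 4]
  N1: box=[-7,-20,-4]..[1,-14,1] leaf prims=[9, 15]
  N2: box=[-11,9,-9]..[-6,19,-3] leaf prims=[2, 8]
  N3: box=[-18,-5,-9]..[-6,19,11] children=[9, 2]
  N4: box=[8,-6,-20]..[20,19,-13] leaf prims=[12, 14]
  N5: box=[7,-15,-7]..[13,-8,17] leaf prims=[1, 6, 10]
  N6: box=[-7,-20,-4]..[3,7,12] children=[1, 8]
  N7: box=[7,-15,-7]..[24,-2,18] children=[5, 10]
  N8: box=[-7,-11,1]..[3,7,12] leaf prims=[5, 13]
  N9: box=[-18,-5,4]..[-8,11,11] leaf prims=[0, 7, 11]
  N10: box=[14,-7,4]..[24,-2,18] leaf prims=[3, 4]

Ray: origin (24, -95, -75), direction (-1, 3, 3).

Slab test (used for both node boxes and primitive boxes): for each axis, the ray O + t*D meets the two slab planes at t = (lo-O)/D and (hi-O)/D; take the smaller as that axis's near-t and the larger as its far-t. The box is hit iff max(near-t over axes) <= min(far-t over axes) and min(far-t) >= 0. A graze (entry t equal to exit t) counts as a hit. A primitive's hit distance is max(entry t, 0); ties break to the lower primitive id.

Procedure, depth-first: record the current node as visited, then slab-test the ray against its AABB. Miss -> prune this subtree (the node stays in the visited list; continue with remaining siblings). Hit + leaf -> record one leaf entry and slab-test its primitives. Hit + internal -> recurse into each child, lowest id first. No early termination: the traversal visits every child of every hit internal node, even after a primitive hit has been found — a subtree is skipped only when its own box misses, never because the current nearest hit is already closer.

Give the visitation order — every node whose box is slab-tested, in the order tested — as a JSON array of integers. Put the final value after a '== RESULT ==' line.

Walk:
N0 x:[0,42] y:[25,38] z:[55/3,31] -> hit [25,31], descend [3, 4, 6, 7]
  N3 x:[30,42] y:[30,38] z:[22,86/3] -> miss, prune
  N4 x:[4,16] y:[89/3,38] z:[55/3,62/3] -> miss, prune
  N6 x:[21,31] y:[25,34] z:[71/3,29] -> hit [25,29], descend [1, 8]
    N1 x:[23,31] y:[25,27] z:[71/3,76/3] -> hit [25,76/3] leaf, test {P9(miss), P15(miss)}
    N8 x:[21,31] y:[28,34] z:[76/3,29] -> hit [28,29] leaf, test {P5@t=28, P13(miss)}
  N7 x:[0,17] y:[80/3,31] z:[68/3,31] -> miss, prune

order=[0, 3, 4, 6, 1, 8, 7]  |boxes|=7  |leaves|=2  hit=P5

== RESULT ==
[0, 3, 4, 6, 1, 8, 7]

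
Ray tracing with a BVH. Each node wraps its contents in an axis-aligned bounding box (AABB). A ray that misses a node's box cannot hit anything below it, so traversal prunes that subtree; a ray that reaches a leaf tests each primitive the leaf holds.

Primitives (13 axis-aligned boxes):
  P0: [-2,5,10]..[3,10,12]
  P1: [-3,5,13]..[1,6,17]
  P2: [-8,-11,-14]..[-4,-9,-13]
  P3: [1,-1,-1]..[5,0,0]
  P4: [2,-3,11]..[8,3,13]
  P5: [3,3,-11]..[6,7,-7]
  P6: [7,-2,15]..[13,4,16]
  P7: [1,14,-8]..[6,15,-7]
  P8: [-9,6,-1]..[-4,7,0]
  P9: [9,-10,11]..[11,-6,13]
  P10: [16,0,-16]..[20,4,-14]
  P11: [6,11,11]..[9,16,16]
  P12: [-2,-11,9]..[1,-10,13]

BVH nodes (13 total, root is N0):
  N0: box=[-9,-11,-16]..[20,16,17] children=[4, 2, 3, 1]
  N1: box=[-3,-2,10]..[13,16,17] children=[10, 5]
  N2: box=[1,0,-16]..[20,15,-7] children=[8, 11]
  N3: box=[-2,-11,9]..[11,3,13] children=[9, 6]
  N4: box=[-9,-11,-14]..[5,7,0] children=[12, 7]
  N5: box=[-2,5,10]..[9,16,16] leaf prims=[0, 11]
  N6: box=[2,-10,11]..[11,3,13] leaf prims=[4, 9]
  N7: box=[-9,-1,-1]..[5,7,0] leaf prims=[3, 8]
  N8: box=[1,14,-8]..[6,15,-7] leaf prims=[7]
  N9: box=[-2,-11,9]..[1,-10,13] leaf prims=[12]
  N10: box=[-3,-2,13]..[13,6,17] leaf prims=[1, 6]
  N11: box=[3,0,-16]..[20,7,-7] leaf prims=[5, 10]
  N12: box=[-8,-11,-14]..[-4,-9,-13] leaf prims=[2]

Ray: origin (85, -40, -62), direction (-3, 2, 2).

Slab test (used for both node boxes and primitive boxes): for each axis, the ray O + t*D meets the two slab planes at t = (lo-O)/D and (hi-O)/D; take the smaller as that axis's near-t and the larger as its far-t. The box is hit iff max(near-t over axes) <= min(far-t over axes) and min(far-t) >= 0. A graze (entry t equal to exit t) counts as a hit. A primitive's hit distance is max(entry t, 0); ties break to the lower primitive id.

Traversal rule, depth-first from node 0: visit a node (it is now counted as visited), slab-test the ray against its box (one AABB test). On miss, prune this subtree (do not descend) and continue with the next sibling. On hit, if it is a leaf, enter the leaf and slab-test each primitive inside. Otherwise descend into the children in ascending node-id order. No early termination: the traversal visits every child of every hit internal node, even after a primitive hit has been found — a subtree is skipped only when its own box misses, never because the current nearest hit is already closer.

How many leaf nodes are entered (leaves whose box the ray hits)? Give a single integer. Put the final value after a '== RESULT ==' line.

Traverse from the root:
N0 x:[65/3,94/3] y:[29/2,28] z:[23,79/2] -> hit [23,28], descend [1, 2, 3, 4]
  N1 x:[24,88/3] y:[19,28] z:[36,79/2] -> miss, prune
  N2 x:[65/3,28] y:[20,55/2] z:[23,55/2] -> hit [23,55/2], descend [8, 11]
    N8 x:[79/3,28] y:[27,55/2] z:[27,55/2] -> hit [27,55/2] leaf, test {P7@t=27}
    N11 x:[65/3,82/3] y:[20,47/2] z:[23,55/2] -> hit [23,47/2] leaf, test {P5(miss), P10(miss)}
  N3 x:[74/3,29] y:[29/2,43/2] z:[71/2,75/2] -> miss, prune
  N4 x:[80/3,94/3] y:[29/2,47/2] z:[24,31] -> miss, prune

7 AABB tests over nodes [0, 1, 2, 8, 11, 3, 4]; 2 leaves entered; closest P7.

== RESULT ==
2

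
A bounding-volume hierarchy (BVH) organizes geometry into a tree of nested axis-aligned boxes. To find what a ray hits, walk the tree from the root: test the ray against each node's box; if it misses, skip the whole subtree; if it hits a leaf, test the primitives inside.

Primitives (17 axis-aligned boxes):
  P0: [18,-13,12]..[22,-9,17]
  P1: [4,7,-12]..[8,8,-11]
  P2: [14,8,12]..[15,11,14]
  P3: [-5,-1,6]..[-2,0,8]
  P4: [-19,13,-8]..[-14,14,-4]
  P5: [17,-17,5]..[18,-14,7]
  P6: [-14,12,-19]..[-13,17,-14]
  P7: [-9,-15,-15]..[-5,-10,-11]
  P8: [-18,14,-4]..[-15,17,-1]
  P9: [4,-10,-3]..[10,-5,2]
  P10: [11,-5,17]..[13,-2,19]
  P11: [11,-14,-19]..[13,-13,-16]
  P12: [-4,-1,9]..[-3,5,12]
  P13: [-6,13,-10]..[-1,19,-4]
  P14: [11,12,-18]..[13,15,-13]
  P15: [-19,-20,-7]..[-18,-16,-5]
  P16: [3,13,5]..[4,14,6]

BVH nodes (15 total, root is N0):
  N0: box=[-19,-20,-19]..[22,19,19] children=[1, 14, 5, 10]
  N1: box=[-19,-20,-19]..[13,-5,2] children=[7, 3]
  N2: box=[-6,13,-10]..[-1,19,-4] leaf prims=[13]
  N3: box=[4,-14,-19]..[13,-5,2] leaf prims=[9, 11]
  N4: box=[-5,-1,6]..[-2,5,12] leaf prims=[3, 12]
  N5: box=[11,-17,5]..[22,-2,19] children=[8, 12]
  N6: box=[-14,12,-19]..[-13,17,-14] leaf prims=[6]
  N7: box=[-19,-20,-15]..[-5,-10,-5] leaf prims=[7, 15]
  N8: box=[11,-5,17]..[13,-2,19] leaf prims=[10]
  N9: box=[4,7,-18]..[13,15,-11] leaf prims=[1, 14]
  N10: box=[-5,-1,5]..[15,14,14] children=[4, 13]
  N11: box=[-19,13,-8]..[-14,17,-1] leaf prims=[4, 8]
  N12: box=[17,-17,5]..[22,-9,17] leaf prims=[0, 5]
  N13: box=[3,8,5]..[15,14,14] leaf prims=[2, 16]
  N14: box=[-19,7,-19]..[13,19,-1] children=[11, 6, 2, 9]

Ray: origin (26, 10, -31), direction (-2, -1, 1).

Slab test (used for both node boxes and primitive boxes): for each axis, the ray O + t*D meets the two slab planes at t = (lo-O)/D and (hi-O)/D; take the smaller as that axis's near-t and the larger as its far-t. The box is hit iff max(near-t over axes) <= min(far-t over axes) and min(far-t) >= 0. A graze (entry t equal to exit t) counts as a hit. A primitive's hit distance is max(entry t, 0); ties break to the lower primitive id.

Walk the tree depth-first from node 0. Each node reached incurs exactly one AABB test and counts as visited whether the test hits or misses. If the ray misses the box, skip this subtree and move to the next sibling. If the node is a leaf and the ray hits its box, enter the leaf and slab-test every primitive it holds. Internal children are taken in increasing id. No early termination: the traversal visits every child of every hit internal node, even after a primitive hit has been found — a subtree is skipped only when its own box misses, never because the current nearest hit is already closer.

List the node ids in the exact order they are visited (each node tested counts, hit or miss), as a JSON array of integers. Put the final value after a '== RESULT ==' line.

Traverse from the root:
N0 x:[2,45/2] y:[-9,30] z:[12,50] -> hit [12,45/2], descend [1, 5, 10, 14]
  N1 x:[13/2,45/2] y:[15,30] z:[12,33] -> hit [15,45/2], descend [3, 7]
    N3 x:[13/2,11] y:[15,24] z:[12,33] -> miss, prune
    N7 x:[31/2,45/2] y:[20,30] z:[16,26] -> hit [20,45/2] leaf, test {P7(miss), P15(miss)}
  N5 x:[2,15/2] y:[12,27] z:[36,50] -> miss, prune
  N10 x:[11/2,31/2] y:[-4,11] z:[36,45] -> miss, prune
  N14 x:[13/2,45/2] y:[-9,3] z:[12,30] -> miss, prune

Visited [0, 1, 3, 7, 5, 10, 14]. Tests: 7 box, 1 leaf. Nearest: miss.

== RESULT ==
[0, 1, 3, 7, 5, 10, 14]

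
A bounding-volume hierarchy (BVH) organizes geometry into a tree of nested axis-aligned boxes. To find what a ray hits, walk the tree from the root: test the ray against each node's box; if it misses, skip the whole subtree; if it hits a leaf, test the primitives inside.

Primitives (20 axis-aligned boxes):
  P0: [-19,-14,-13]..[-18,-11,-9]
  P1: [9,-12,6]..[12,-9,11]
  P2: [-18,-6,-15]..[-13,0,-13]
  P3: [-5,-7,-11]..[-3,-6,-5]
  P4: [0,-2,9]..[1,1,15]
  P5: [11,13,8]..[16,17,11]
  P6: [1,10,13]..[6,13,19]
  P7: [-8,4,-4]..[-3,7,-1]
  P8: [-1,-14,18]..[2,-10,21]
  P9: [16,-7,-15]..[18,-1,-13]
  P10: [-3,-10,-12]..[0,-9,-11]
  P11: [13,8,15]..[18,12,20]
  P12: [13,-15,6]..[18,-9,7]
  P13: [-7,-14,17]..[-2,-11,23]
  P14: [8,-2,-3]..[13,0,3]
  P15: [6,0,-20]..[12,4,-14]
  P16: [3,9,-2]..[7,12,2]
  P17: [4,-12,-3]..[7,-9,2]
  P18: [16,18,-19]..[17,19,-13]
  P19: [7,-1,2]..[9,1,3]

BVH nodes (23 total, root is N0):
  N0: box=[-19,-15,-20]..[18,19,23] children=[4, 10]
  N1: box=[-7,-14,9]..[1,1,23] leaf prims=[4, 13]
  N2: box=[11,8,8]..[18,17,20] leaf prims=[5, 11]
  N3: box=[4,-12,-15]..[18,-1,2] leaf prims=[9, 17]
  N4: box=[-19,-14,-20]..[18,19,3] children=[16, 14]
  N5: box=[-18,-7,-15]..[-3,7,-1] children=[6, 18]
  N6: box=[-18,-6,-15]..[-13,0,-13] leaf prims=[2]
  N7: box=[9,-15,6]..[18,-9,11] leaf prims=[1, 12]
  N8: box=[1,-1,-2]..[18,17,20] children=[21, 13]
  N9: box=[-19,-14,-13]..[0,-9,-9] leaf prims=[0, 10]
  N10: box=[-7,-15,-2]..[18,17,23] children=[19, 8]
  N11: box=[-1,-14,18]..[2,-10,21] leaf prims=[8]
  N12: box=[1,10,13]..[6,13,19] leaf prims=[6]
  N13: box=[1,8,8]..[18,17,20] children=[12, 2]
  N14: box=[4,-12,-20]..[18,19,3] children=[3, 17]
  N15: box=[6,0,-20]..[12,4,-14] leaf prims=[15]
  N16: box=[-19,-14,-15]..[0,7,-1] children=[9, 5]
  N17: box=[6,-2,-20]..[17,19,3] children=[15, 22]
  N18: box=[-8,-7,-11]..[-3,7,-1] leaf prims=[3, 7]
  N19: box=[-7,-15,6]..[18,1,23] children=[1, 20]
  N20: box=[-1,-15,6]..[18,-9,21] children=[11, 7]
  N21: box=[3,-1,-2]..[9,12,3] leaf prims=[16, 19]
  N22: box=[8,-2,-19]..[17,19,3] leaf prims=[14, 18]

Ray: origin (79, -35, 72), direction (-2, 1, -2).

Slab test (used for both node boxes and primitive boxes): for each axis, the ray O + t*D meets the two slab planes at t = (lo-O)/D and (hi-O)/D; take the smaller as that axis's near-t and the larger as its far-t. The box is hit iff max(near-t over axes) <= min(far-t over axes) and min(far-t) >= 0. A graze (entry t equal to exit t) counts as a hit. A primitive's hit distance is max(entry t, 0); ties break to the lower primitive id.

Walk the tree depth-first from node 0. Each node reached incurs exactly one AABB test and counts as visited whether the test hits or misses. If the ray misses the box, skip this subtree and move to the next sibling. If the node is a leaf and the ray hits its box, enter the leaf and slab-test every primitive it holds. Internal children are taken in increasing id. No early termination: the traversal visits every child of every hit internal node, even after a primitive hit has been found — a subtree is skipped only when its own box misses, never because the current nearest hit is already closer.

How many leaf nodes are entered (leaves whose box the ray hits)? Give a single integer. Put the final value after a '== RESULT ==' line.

Traverse from the root:
N0 x:[61/2,49] y:[20,54] z:[49/2,46] -> hit [61/2,46], descend [4, 10]
  N4 x:[61/2,49] y:[21,54] z:[69/2,46] -> hit [69/2,46], descend [14, 16]
    N14 x:[61/2,75/2] y:[23,54] z:[69/2,46] -> hit [69/2,75/2], descend [3, 17]
      N3 x:[61/2,75/2] y:[23,34] z:[35,87/2] -> miss, prune
      N17 x:[31,73/2] y:[33,54] z:[69/2,46] -> hit [69/2,73/2], descend [15, 22]
        N15 x:[67/2,73/2] y:[35,39] z:[43,46] -> miss, prune
        N22 x:[31,71/2] y:[33,54] z:[69/2,91/2] -> hit [69/2,71/2] leaf, test {P14@t=69/2, P18(miss)}
    N16 x:[79/2,49] y:[21,42] z:[73/2,87/2] -> hit [79/2,42], descend [5, 9]
      N5 x:[41,97/2] y:[28,42] z:[73/2,87/2] -> hit [41,42], descend [6, 18]
        N6 x:[46,97/2] y:[29,35] z:[85/2,87/2] -> miss, prune
        N18 x:[41,87/2] y:[28,42] z:[73/2,83/2] -> hit [41,83/2] leaf, test {P3(miss), P7(miss)}
      N9 x:[79/2,49] y:[21,26] z:[81/2,85/2] -> miss, prune
  N10 x:[61/2,43] y:[20,52] z:[49/2,37] -> hit [61/2,37], descend [8, 19]
    N8 x:[61/2,39] y:[34,52] z:[26,37] -> hit [34,37], descend [13, 21]
      N13 x:[61/2,39] y:[43,52] z:[26,32] -> miss, prune
      N21 x:[35,38] y:[34,47] z:[69/2,37] -> hit [35,37] leaf, test {P16(miss), P19@t=35}
    N19 x:[61/2,43] y:[20,36] z:[49/2,33] -> hit [61/2,33], descend [1, 20]
      N1 x:[39,43] y:[21,36] z:[49/2,63/2] -> miss, prune
      N20 x:[61/2,40] y:[20,26] z:[51/2,33] -> miss, prune

Visited [0, 4, 14, 3, 17, 15, 22, 16, 5, 6, 18, 9, 10, 8, 13, 21, 19, 1, 20]. Tests: 19 box, 3 leaf. Nearest: P14.

== RESULT ==
3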